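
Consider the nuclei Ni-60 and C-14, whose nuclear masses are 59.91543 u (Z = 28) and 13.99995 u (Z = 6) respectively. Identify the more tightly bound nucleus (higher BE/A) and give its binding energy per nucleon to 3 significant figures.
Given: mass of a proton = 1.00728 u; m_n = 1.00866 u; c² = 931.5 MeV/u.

Ni-60; 8.78 MeV/nucleon

Ni-60: Σm = 28(1.00728) + 32(1.00866) = 60.48096 u; Δm = 0.56553 u; E_B = 526.79 MeV; E_B/A = 8.780 MeV
C-14: Σm = 6(1.00728) + 8(1.00866) = 14.11296 u; Δm = 0.11301 u; E_B = 105.27 MeV; E_B/A = 7.519 MeV
Ni-60 has the higher binding energy per nucleon, so it is the more tightly bound nucleus.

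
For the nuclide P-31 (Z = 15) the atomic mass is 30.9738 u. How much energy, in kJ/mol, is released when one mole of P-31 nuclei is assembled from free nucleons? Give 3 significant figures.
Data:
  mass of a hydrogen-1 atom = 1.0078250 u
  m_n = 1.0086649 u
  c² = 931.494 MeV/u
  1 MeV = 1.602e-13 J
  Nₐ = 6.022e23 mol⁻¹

Z = 15, so N = A − Z = 31 − 15 = 16.
Σm = 15·m(¹H) + 16·m_n = 15.1173750 + 16.1386384 = 31.2560134 u
Δm = 31.2560134 − 30.9738 = 0.2822134 u
E_B = 0.2822134 × 931.494 = 262.880 MeV
Per nucleus in joules: 262.880 MeV × 1.602e-13 J/MeV = 4.2113e-11 J
Per mole: 4.2113e-11 J × 6.022e23 mol⁻¹ = 2.5360e+13 J/mol

2.54e+10 kJ/mol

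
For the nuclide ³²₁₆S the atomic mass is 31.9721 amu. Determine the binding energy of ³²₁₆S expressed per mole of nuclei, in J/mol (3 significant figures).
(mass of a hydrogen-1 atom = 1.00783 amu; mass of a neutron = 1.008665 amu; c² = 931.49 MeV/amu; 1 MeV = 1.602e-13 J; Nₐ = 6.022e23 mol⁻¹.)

Σm = 16·m(¹H) + 16·m_n = 16.12528 + 16.138640 = 32.263920 amu
Mass defect Δm = 32.263920 − 31.9721 = 0.291820 amu
Binding energy = Δm·c² = 0.291820 × 931.49 MeV/amu = 271.827 MeV
Per nucleus in joules: 271.827 MeV × 1.602e-13 J/MeV = 4.3547e-11 J
Per mole: 4.3547e-11 J × 6.022e23 mol⁻¹ = 2.6224e+13 J/mol

2.62e+13 J/mol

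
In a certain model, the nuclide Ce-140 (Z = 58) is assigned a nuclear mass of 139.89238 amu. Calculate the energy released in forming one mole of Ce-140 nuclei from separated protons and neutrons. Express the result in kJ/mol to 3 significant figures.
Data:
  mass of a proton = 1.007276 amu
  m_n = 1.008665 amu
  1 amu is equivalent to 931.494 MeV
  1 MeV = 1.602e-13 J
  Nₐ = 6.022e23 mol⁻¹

1.11e+11 kJ/mol

Mass of separated nucleons = 58(1.007276) + 82(1.008665) = 58.422008 + 82.710530 = 141.132538 amu
Δm = 141.132538 − 139.89238 = 1.240158 amu
Binding energy = Δm·c² = 1.240158 × 931.494 MeV/amu = 1155.20 MeV
Per nucleus in joules: 1155.20 MeV × 1.602e-13 J/MeV = 1.8506e-10 J
Per mole: 1.8506e-10 J × 6.022e23 mol⁻¹ = 1.1144e+14 J/mol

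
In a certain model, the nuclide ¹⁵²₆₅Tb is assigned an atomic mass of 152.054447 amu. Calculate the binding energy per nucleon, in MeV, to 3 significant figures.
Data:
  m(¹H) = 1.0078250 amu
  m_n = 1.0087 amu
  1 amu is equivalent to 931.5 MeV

7.42 MeV/nucleon

Z = 65, so N = A − Z = 152 − 65 = 87.
Total constituent mass: 65 × 1.0078250 + 87 × 1.0087 = 153.2655250 amu
The mass defect is 153.2655250 − 152.054447 = 1.2110780 amu.
Converting to energy: 1.2110780 amu × 931.5 MeV/amu = 1128.12 MeV
Dividing by A = 152 gives 7.422 MeV per nucleon.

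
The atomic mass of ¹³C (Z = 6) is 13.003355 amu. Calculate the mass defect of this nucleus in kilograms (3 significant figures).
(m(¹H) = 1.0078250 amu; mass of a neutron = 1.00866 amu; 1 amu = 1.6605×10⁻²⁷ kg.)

1.73e-28 kg

The nucleus contains 6 protons and 13 − 6 = 7 neutrons.
Σm = 6·m(¹H) + 7·m_n = 6.0469500 + 7.06062 = 13.1075700 amu
The mass defect is 13.1075700 − 13.003355 = 0.1042150 amu.
In SI units: 0.1042150 amu × 1.6605×10⁻²⁷ kg/amu = 1.7305e-28 kg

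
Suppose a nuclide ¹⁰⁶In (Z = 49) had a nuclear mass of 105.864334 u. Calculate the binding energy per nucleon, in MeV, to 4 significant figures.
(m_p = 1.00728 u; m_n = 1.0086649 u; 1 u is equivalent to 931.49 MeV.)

Z = 49, so N = A − Z = 106 − 49 = 57.
Total constituent mass: 49 × 1.00728 + 57 × 1.0086649 = 106.8506193 u
Mass defect Δm = 106.8506193 − 105.864334 = 0.9862853 u
Converting to energy: 0.9862853 u × 931.49 MeV/u = 918.715 MeV
Per nucleon: 918.715 / 106 = 8.667 MeV

8.667 MeV/nucleon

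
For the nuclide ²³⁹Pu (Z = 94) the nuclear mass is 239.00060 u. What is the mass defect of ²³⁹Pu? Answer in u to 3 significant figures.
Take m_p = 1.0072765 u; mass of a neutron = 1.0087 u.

1.94 u

Z = 94, so N = A − Z = 239 − 94 = 145.
Mass of separated nucleons = 94(1.0072765) + 145(1.0087) = 94.6839910 + 146.2615 = 240.9454910 u
Δm = 240.9454910 − 239.00060 = 1.9448910 u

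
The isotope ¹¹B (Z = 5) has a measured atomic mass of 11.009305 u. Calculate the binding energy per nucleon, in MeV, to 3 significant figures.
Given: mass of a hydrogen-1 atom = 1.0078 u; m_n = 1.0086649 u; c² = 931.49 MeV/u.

6.92 MeV/nucleon

With 5 protons and 6 neutrons (A = 11):
Σm = 5·m(¹H) + 6·m_n = 5.0390 + 6.0519894 = 11.0909894 u
The mass defect is 11.0909894 − 11.009305 = 0.0816844 u.
E_B = 0.0816844 × 931.49 = 76.0882 MeV
Dividing by A = 11 gives 6.917 MeV per nucleon.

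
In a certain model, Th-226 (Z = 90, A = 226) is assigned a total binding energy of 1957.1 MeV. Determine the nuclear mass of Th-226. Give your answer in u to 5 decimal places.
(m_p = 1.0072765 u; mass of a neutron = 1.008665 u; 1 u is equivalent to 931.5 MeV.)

Mass defect = 1957.1 MeV / (931.5 MeV/u) = 2.1010199 u
Constituent mass = 90(1.0072765) + 136(1.008665) = 227.8333250 u
Nuclear mass = 227.8333250 − 2.1010199 = 225.7323051 u ≈ 225.73231 u (to 5 decimal places)

225.73231 u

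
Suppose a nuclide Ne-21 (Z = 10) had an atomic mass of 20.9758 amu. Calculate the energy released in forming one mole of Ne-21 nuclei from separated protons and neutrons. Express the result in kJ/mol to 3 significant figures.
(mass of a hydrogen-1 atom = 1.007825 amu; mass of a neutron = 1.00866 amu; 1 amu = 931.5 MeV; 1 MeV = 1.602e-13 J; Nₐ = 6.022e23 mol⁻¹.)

The nucleus contains 10 protons and 21 − 10 = 11 neutrons.
Σm = 10·m(¹H) + 11·m_n = 10.078250 + 11.09526 = 21.173510 amu
Δm = 21.173510 − 20.9758 = 0.197710 amu
Converting to energy: 0.197710 amu × 931.5 MeV/amu = 184.167 MeV
Per nucleus in joules: 184.167 MeV × 1.602e-13 J/MeV = 2.9504e-11 J
Per mole: 2.9504e-11 J × 6.022e23 mol⁻¹ = 1.7767e+13 J/mol

1.78e+10 kJ/mol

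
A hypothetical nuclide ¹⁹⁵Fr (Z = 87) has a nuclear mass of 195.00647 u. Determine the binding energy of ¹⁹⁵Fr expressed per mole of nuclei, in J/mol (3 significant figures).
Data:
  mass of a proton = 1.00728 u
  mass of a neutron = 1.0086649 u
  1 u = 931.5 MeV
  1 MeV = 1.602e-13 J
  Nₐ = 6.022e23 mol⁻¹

1.40e+14 J/mol

With 87 protons and 108 neutrons (A = 195):
Total constituent mass: 87 × 1.00728 + 108 × 1.0086649 = 196.5691692 u
The mass defect is 196.5691692 − 195.00647 = 1.5626992 u.
Binding energy = Δm·c² = 1.5626992 × 931.5 MeV/u = 1455.65 MeV
Per nucleus in joules: 1455.65 MeV × 1.602e-13 J/MeV = 2.3320e-10 J
Per mole: 2.3320e-10 J × 6.022e23 mol⁻¹ = 1.4043e+14 J/mol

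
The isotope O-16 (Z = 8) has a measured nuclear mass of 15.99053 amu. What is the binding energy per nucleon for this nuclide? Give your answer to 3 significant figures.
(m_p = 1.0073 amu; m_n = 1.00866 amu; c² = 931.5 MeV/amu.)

With 8 protons and 8 neutrons (A = 16):
Mass of separated nucleons = 8(1.0073) + 8(1.00866) = 8.0584 + 8.06928 = 16.12768 amu
Mass defect Δm = 16.12768 − 15.99053 = 0.13715 amu
Converting to energy: 0.13715 amu × 931.5 MeV/amu = 127.755 MeV
BE/A = 127.755 MeV / 16 = 7.9847 MeV/nucleon

7.98 MeV/nucleon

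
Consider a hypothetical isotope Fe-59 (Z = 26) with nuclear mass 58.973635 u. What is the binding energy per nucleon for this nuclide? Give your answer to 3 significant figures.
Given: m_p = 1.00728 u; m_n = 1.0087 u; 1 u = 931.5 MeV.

Total constituent mass: 26 × 1.00728 + 33 × 1.0087 = 59.47638 u
Δm = 59.47638 − 58.973635 = 0.502745 u
Binding energy = Δm·c² = 0.502745 × 931.5 MeV/u = 468.307 MeV
Per nucleon: 468.307 / 59 = 7.937 MeV

7.94 MeV/nucleon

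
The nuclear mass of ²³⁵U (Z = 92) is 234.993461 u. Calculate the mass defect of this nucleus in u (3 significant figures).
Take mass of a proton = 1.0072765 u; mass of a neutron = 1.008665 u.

1.92 u

Z = 92, so N = A − Z = 235 − 92 = 143.
Mass of separated nucleons = 92(1.0072765) + 143(1.008665) = 92.6694380 + 144.239095 = 236.9085330 u
Δm = 236.9085330 − 234.993461 = 1.9150720 u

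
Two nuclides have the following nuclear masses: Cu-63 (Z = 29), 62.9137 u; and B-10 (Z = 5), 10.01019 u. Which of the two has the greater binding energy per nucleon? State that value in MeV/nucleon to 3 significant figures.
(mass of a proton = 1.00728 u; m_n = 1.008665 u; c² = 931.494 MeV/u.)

Cu-63; 8.75 MeV/nucleon

Cu-63: Σm = 29(1.00728) + 34(1.008665) = 63.505730 u; Δm = 0.592030 u; E_B = 551.472 MeV; E_B/A = 8.754 MeV
B-10: Σm = 5(1.00728) + 5(1.008665) = 10.079725 u; Δm = 0.069535 u; E_B = 64.771 MeV; E_B/A = 6.477 MeV
Cu-63 has the higher binding energy per nucleon, so it is the more tightly bound nucleus.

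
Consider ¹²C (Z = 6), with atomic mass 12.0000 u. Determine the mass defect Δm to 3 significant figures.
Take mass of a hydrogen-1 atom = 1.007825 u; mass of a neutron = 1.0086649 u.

0.0989 u

Z = 6, so N = A − Z = 12 − 6 = 6.
Σm = 6·m(¹H) + 6·m_n = 6.046950 + 6.0519894 = 12.0989394 u
Mass defect Δm = 12.0989394 − 12.0000 = 0.0989394 u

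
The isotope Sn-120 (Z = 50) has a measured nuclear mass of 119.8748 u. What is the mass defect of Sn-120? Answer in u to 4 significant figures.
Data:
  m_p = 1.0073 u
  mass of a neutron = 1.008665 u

With 50 protons and 70 neutrons (A = 120):
Total constituent mass: 50 × 1.0073 + 70 × 1.008665 = 120.971550 u
Δm = 120.971550 − 119.8748 = 1.096750 u

1.097 u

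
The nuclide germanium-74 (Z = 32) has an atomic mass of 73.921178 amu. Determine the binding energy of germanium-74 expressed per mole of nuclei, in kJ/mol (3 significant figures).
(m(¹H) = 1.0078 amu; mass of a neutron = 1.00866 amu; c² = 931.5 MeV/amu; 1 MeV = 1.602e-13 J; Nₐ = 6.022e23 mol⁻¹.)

The nucleus contains 32 protons and 74 − 32 = 42 neutrons.
Total constituent mass: 32 × 1.0078 + 42 × 1.00866 = 74.61332 amu
The mass defect is 74.61332 − 73.921178 = 0.692142 amu.
Binding energy = Δm·c² = 0.692142 × 931.5 MeV/amu = 644.730 MeV
Per nucleus in joules: 644.730 MeV × 1.602e-13 J/MeV = 1.0329e-10 J
Per mole: 1.0329e-10 J × 6.022e23 mol⁻¹ = 6.2201e+13 J/mol

6.22e+10 kJ/mol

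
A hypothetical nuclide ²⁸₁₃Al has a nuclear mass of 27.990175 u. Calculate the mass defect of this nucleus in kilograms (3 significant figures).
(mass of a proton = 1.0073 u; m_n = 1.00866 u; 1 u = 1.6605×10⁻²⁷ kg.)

Mass of separated nucleons = 13(1.0073) + 15(1.00866) = 13.0949 + 15.12990 = 28.22480 u
Δm = 28.22480 − 27.990175 = 0.234625 u
In SI units: 0.234625 u × 1.6605×10⁻²⁷ kg/u = 3.8959e-28 kg

3.90e-28 kg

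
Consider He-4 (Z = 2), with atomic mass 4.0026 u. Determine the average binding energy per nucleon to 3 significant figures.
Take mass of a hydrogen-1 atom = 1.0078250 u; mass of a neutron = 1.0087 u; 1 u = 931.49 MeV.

7.09 MeV/nucleon

The nucleus contains 2 protons and 4 − 2 = 2 neutrons.
Σm = 2·m(¹H) + 2·m_n = 2.0156500 + 2.0174 = 4.0330500 u
Mass defect Δm = 4.0330500 − 4.0026 = 0.0304500 u
Converting to energy: 0.0304500 u × 931.49 MeV/u = 28.3639 MeV
Dividing by A = 4 gives 7.091 MeV per nucleon.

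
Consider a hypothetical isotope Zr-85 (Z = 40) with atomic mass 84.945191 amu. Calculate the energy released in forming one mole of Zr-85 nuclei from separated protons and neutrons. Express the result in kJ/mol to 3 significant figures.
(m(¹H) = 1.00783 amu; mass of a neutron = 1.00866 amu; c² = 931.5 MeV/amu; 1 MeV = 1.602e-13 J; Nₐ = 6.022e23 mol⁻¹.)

6.81e+10 kJ/mol

Total constituent mass: 40 × 1.00783 + 45 × 1.00866 = 85.70290 amu
The mass defect is 85.70290 − 84.945191 = 0.757709 amu.
Converting to energy: 0.757709 amu × 931.5 MeV/amu = 705.806 MeV
Per nucleus in joules: 705.806 MeV × 1.602e-13 J/MeV = 1.1307e-10 J
Per mole: 1.1307e-10 J × 6.022e23 mol⁻¹ = 6.8091e+13 J/mol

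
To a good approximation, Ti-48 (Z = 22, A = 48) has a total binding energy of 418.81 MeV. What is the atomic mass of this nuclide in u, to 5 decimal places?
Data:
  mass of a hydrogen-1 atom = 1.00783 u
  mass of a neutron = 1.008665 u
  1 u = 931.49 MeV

47.94794 u

Mass defect = 418.81 MeV / (931.49 MeV/u) = 0.4496130 u
Constituent mass = 22(1.00783) + 26(1.008665) = 48.397550 u
Atomic mass = 48.397550 − 0.4496130 = 47.9479370 u ≈ 47.94794 u (to 5 decimal places)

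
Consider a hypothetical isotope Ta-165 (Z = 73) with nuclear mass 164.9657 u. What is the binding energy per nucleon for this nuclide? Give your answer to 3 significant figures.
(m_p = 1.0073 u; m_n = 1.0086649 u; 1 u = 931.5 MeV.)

7.70 MeV/nucleon

Z = 73, so N = A − Z = 165 − 73 = 92.
Σm = 73·m_p + 92·m_n = 73.5329 + 92.7971708 = 166.3300708 u
Δm = 166.3300708 − 164.9657 = 1.3643708 u
E_B = 1.3643708 × 931.5 = 1270.91 MeV
BE/A = 1270.91 MeV / 165 = 7.702 MeV/nucleon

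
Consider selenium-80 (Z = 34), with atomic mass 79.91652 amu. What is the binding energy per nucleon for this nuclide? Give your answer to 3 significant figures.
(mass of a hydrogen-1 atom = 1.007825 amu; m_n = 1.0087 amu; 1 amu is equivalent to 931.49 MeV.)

8.73 MeV/nucleon

Z = 34, so N = A − Z = 80 − 34 = 46.
Total constituent mass: 34 × 1.007825 + 46 × 1.0087 = 80.666250 amu
Δm = 80.666250 − 79.91652 = 0.749730 amu
Binding energy = Δm·c² = 0.749730 × 931.49 MeV/amu = 698.366 MeV
BE/A = 698.366 MeV / 80 = 8.730 MeV/nucleon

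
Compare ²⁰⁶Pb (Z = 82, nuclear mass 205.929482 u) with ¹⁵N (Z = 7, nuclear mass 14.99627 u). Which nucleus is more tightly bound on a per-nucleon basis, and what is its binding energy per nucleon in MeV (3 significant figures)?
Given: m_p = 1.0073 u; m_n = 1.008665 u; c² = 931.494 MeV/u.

²⁰⁶Pb: Σm = 82(1.0073) + 124(1.008665) = 207.673060 u; Δm = 1.743578 u; E_B = 1624.1 MeV; E_B/A = 7.884 MeV
¹⁵N: Σm = 7(1.0073) + 8(1.008665) = 15.120420 u; Δm = 0.124150 u; E_B = 115.645 MeV; E_B/A = 7.710 MeV
²⁰⁶Pb has the higher binding energy per nucleon, so it is the more tightly bound nucleus.

²⁰⁶Pb; 7.88 MeV/nucleon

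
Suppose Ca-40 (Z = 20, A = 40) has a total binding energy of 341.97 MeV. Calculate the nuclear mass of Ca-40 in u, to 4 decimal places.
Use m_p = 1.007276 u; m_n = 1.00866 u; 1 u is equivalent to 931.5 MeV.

Mass defect = 341.97 MeV / (931.5 MeV/u) = 0.367118 u
Constituent mass = 20(1.007276) + 20(1.00866) = 40.318720 u
Nuclear mass = 40.318720 − 0.367118 = 39.951602 u ≈ 39.9516 u (to 4 decimal places)

39.9516 u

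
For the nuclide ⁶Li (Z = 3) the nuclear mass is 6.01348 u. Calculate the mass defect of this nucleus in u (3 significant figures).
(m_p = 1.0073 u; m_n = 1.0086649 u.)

Total constituent mass: 3 × 1.0073 + 3 × 1.0086649 = 6.0478947 u
Mass defect Δm = 6.0478947 − 6.01348 = 0.0344147 u

0.0344 u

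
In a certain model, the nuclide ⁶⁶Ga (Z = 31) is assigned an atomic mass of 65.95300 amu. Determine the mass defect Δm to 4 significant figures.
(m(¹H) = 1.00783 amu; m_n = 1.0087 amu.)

The nucleus contains 31 protons and 66 − 31 = 35 neutrons.
Mass of separated nucleons = 31(1.00783) + 35(1.0087) = 31.24273 + 35.3045 = 66.54723 amu
Δm = 66.54723 − 65.95300 = 0.59423 amu

0.5942 amu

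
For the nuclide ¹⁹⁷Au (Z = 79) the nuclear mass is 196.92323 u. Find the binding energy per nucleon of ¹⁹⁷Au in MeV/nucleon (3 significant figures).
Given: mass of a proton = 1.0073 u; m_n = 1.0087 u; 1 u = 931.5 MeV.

7.94 MeV/nucleon

Σm = 79·m_p + 118·m_n = 79.5767 + 119.0266 = 198.6033 u
Δm = 198.6033 − 196.92323 = 1.68007 u
Converting to energy: 1.68007 u × 931.5 MeV/u = 1564.99 MeV
BE/A = 1564.99 MeV / 197 = 7.944 MeV/nucleon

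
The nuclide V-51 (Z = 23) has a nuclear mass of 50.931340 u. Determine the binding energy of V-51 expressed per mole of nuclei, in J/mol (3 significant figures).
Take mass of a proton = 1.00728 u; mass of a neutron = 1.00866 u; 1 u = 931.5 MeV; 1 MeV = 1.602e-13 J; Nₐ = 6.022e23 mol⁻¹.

The nucleus contains 23 protons and 51 − 23 = 28 neutrons.
Total constituent mass: 23 × 1.00728 + 28 × 1.00866 = 51.40992 u
The mass defect is 51.40992 − 50.931340 = 0.478580 u.
E_B = 0.478580 × 931.5 = 445.797 MeV
Per nucleus in joules: 445.797 MeV × 1.602e-13 J/MeV = 7.1417e-11 J
Per mole: 7.1417e-11 J × 6.022e23 mol⁻¹ = 4.3007e+13 J/mol

4.30e+13 J/mol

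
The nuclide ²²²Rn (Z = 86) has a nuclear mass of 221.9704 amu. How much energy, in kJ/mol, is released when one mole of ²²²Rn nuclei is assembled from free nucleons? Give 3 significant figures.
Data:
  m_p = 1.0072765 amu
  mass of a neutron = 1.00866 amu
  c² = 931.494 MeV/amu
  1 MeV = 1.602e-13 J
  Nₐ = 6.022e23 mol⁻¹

The nucleus contains 86 protons and 222 − 86 = 136 neutrons.
Σm = 86·m_p + 136·m_n = 86.6257790 + 137.17776 = 223.8035390 amu
Mass defect Δm = 223.8035390 − 221.9704 = 1.8331390 amu
Converting to energy: 1.8331390 amu × 931.494 MeV/amu = 1707.56 MeV
Per nucleus in joules: 1707.56 MeV × 1.602e-13 J/MeV = 2.7355e-10 J
Per mole: 2.7355e-10 J × 6.022e23 mol⁻¹ = 1.6473e+14 J/mol

1.65e+11 kJ/mol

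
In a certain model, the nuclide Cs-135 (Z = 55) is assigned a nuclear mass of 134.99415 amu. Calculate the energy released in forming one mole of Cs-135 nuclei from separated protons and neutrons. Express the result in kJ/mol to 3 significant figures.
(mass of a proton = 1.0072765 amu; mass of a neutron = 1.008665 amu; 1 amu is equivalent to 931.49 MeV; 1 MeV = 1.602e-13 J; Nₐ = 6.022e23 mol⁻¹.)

Z = 55, so N = A − Z = 135 − 55 = 80.
Mass of separated nucleons = 55(1.0072765) + 80(1.008665) = 55.4002075 + 80.693200 = 136.0934075 amu
Δm = 136.0934075 − 134.99415 = 1.0992575 amu
Binding energy = Δm·c² = 1.0992575 × 931.49 MeV/amu = 1023.95 MeV
Per nucleus in joules: 1023.95 MeV × 1.602e-13 J/MeV = 1.6404e-10 J
Per mole: 1.6404e-10 J × 6.022e23 mol⁻¹ = 9.8785e+13 J/mol

9.88e+10 kJ/mol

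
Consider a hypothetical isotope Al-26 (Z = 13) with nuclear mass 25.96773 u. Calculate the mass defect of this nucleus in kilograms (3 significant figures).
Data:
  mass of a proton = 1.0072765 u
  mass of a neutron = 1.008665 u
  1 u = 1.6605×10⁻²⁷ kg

With 13 protons and 13 neutrons (A = 26):
Mass of separated nucleons = 13(1.0072765) + 13(1.008665) = 13.0945945 + 13.112645 = 26.2072395 u
Mass defect Δm = 26.2072395 − 25.96773 = 0.2395095 u
In SI units: 0.2395095 u × 1.6605×10⁻²⁷ kg/u = 3.9771e-28 kg

3.98e-28 kg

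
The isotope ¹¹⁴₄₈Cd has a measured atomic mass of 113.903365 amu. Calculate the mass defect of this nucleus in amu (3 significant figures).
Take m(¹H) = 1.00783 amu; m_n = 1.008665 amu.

1.04 amu

The nucleus contains 48 protons and 114 − 48 = 66 neutrons.
Mass of separated nucleons = 48(1.00783) + 66(1.008665) = 48.37584 + 66.571890 = 114.947730 amu
Mass defect Δm = 114.947730 − 113.903365 = 1.044365 amu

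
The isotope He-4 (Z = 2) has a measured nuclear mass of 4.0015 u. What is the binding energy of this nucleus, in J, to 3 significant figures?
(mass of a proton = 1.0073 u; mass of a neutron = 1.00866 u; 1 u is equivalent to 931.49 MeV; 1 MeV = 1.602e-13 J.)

Total constituent mass: 2 × 1.0073 + 2 × 1.00866 = 4.03192 u
The mass defect is 4.03192 − 4.0015 = 0.03042 u.
E_B = 0.03042 × 931.49 = 28.3359 MeV
In joules: 28.3359 MeV × 1.602e-13 J/MeV = 4.5394e-12 J

4.54e-12 J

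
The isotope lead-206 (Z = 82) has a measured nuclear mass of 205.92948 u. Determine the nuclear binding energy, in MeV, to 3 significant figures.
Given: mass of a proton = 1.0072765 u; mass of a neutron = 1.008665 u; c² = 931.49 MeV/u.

1620 MeV

Σm = 82·m_p + 124·m_n = 82.5966730 + 125.074460 = 207.6711330 u
Mass defect Δm = 207.6711330 − 205.92948 = 1.7416530 u
Binding energy = Δm·c² = 1.7416530 × 931.49 MeV/u = 1622.33 MeV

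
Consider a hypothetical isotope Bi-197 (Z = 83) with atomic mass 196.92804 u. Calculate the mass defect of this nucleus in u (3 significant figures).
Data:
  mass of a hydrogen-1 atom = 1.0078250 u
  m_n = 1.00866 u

Total constituent mass: 83 × 1.0078250 + 114 × 1.00866 = 198.6367150 u
Δm = 198.6367150 − 196.92804 = 1.7086750 u

1.71 u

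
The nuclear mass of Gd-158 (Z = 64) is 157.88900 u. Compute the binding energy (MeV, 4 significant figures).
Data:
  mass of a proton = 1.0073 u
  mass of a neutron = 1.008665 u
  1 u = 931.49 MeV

1297 MeV

Total constituent mass: 64 × 1.0073 + 94 × 1.008665 = 159.281710 u
Mass defect Δm = 159.281710 − 157.88900 = 1.392710 u
Binding energy = Δm·c² = 1.392710 × 931.49 MeV/u = 1297.30 MeV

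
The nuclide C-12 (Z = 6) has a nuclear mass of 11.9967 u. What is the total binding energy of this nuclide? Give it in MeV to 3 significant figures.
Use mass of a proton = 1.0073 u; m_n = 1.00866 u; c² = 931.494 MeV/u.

The nucleus contains 6 protons and 12 − 6 = 6 neutrons.
Mass of separated nucleons = 6(1.0073) + 6(1.00866) = 6.0438 + 6.05196 = 12.09576 u
Δm = 12.09576 − 11.9967 = 0.09906 u
Binding energy = Δm·c² = 0.09906 × 931.494 MeV/u = 92.2738 MeV

92.3 MeV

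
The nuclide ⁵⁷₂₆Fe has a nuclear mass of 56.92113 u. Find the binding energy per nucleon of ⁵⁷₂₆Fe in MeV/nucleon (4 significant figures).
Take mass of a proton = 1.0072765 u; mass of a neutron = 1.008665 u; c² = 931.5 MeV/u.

Total constituent mass: 26 × 1.0072765 + 31 × 1.008665 = 57.4578040 u
Δm = 57.4578040 − 56.92113 = 0.5366740 u
E_B = 0.5366740 × 931.5 = 499.912 MeV
Per nucleon: 499.912 / 57 = 8.770 MeV

8.770 MeV/nucleon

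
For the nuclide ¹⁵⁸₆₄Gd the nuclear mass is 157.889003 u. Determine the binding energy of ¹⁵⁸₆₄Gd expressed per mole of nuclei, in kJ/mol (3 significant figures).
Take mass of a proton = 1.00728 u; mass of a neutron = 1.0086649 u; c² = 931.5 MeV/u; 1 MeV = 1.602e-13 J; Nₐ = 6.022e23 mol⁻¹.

1.25e+11 kJ/mol

With 64 protons and 94 neutrons (A = 158):
Σm = 64·m_p + 94·m_n = 64.46592 + 94.8145006 = 159.2804206 u
Δm = 159.2804206 − 157.889003 = 1.3914176 u
Binding energy = Δm·c² = 1.3914176 × 931.5 MeV/u = 1296.11 MeV
Per nucleus in joules: 1296.11 MeV × 1.602e-13 J/MeV = 2.0764e-10 J
Per mole: 2.0764e-10 J × 6.022e23 mol⁻¹ = 1.2504e+14 J/mol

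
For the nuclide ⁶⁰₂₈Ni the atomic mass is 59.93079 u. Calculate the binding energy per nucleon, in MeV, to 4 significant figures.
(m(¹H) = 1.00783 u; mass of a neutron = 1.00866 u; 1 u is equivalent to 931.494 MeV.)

Total constituent mass: 28 × 1.00783 + 32 × 1.00866 = 60.49636 u
Δm = 60.49636 − 59.93079 = 0.56557 u
Converting to energy: 0.56557 u × 931.494 MeV/u = 526.825 MeV
BE/A = 526.825 MeV / 60 = 8.780 MeV/nucleon

8.780 MeV/nucleon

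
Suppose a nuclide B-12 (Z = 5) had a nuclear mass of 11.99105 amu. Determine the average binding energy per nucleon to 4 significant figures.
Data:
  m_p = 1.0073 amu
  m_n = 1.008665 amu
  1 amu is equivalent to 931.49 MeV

Mass of separated nucleons = 5(1.0073) + 7(1.008665) = 5.0365 + 7.060655 = 12.097155 amu
The mass defect is 12.097155 − 11.99105 = 0.106105 amu.
E_B = 0.106105 × 931.49 = 98.8357 MeV
BE/A = 98.8357 MeV / 12 = 8.236 MeV/nucleon

8.236 MeV/nucleon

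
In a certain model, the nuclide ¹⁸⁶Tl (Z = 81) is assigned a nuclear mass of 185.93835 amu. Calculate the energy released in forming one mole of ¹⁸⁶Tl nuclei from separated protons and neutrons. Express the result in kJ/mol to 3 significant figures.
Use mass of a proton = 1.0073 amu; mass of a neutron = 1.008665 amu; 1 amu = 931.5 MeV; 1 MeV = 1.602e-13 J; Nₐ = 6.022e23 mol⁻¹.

1.40e+11 kJ/mol

Σm = 81·m_p + 105·m_n = 81.5913 + 105.909825 = 187.501125 amu
The mass defect is 187.501125 − 185.93835 = 1.562775 amu.
Converting to energy: 1.562775 amu × 931.5 MeV/amu = 1455.72 MeV
Per nucleus in joules: 1455.72 MeV × 1.602e-13 J/MeV = 2.3321e-10 J
Per mole: 2.3321e-10 J × 6.022e23 mol⁻¹ = 1.4044e+14 J/mol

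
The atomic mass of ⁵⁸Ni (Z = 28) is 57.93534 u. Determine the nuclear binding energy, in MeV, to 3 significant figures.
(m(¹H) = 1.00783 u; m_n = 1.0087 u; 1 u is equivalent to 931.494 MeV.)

508 MeV

With 28 protons and 30 neutrons (A = 58):
Σm = 28·m(¹H) + 30·m_n = 28.21924 + 30.2610 = 58.48024 u
Δm = 58.48024 − 57.93534 = 0.54490 u
Converting to energy: 0.54490 u × 931.494 MeV/u = 507.571 MeV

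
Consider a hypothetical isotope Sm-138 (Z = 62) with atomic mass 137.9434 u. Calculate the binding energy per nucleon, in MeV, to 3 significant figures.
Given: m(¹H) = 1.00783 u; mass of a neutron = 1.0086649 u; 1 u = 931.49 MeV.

8.10 MeV/nucleon

Σm = 62·m(¹H) + 76·m_n = 62.48546 + 76.6585324 = 139.1439924 u
Δm = 139.1439924 − 137.9434 = 1.2005924 u
E_B = 1.2005924 × 931.49 = 1118.34 MeV
BE/A = 1118.34 MeV / 138 = 8.104 MeV/nucleon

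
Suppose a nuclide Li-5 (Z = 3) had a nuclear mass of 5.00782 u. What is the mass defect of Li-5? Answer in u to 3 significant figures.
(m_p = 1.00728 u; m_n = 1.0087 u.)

Mass of separated nucleons = 3(1.00728) + 2(1.0087) = 3.02184 + 2.0174 = 5.03924 u
The mass defect is 5.03924 − 5.00782 = 0.03142 u.

0.0314 u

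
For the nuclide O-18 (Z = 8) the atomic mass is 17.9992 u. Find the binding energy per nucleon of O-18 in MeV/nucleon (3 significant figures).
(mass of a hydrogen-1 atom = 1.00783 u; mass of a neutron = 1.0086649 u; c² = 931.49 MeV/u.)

7.77 MeV/nucleon

Z = 8, so N = A − Z = 18 − 8 = 10.
Σm = 8·m(¹H) + 10·m_n = 8.06264 + 10.0866490 = 18.1492890 u
Δm = 18.1492890 − 17.9992 = 0.1500890 u
E_B = 0.1500890 × 931.49 = 139.806 MeV
BE/A = 139.806 MeV / 18 = 7.767 MeV/nucleon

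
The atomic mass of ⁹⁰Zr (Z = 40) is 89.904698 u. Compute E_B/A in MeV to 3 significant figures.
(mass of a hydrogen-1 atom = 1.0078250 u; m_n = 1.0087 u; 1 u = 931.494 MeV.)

8.73 MeV/nucleon

Mass of separated nucleons = 40(1.0078250) + 50(1.0087) = 40.3130000 + 50.4350 = 90.7480000 u
The mass defect is 90.7480000 − 89.904698 = 0.8433020 u.
Converting to energy: 0.8433020 u × 931.494 MeV/u = 785.531 MeV
Dividing by A = 90 gives 8.728 MeV per nucleon.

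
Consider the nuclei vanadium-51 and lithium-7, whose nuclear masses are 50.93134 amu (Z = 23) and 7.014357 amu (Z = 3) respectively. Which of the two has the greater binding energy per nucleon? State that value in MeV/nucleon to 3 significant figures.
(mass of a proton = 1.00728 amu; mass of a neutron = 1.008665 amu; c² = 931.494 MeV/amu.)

vanadium-51; 8.74 MeV/nucleon

vanadium-51: Σm = 23(1.00728) + 28(1.008665) = 51.410060 amu; Δm = 0.478720 amu; E_B = 445.92 MeV; E_B/A = 8.744 MeV
lithium-7: Σm = 3(1.00728) + 4(1.008665) = 7.056500 amu; Δm = 0.042143 amu; E_B = 39.256 MeV; E_B/A = 5.608 MeV
vanadium-51 has the higher binding energy per nucleon, so it is the more tightly bound nucleus.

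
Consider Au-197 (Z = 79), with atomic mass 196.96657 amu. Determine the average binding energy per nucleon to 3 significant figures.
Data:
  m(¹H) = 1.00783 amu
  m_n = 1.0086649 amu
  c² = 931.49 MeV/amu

Σm = 79·m(¹H) + 118·m_n = 79.61857 + 119.0224582 = 198.6410282 amu
Mass defect Δm = 198.6410282 − 196.96657 = 1.6744582 amu
Binding energy = Δm·c² = 1.6744582 × 931.49 MeV/amu = 1559.74 MeV
Per nucleon: 1559.74 / 197 = 7.917 MeV

7.92 MeV/nucleon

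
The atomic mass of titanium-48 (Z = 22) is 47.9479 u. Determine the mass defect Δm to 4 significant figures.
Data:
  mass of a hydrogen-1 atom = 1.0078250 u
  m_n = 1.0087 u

With 22 protons and 26 neutrons (A = 48):
Σm = 22·m(¹H) + 26·m_n = 22.1721500 + 26.2262 = 48.3983500 u
Mass defect Δm = 48.3983500 − 47.9479 = 0.4504500 u

0.4505 u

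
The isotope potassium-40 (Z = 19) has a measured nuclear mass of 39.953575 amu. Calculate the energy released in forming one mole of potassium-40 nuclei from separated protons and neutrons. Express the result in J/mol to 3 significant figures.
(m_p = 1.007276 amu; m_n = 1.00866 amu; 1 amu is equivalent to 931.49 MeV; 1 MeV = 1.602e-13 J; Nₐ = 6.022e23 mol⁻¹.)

3.29e+13 J/mol

With 19 protons and 21 neutrons (A = 40):
Mass of separated nucleons = 19(1.007276) + 21(1.00866) = 19.138244 + 21.18186 = 40.320104 amu
Δm = 40.320104 − 39.953575 = 0.366529 amu
Binding energy = Δm·c² = 0.366529 × 931.49 MeV/amu = 341.418 MeV
Per nucleus in joules: 341.418 MeV × 1.602e-13 J/MeV = 5.4695e-11 J
Per mole: 5.4695e-11 J × 6.022e23 mol⁻¹ = 3.2937e+13 J/mol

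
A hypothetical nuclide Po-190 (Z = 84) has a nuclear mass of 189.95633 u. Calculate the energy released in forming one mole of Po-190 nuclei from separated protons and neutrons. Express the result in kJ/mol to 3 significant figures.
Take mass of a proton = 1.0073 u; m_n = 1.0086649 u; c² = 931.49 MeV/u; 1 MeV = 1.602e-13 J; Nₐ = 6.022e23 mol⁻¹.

Total constituent mass: 84 × 1.0073 + 106 × 1.0086649 = 191.5316794 u
Δm = 191.5316794 − 189.95633 = 1.5753494 u
Binding energy = Δm·c² = 1.5753494 × 931.49 MeV/u = 1467.42 MeV
Per nucleus in joules: 1467.42 MeV × 1.602e-13 J/MeV = 2.3508e-10 J
Per mole: 2.3508e-10 J × 6.022e23 mol⁻¹ = 1.4157e+14 J/mol

1.42e+11 kJ/mol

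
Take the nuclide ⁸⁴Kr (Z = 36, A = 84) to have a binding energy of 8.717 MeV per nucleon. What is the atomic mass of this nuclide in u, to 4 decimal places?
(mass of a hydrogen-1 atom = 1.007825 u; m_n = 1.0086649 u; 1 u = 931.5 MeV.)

83.9115 u

Total binding energy = 84 × 8.717 = 732.228 MeV
Mass defect = 732.228 MeV / (931.5 MeV/u) = 0.786074 u
Constituent mass = 36(1.007825) + 48(1.0086649) = 84.6976152 u
Atomic mass = 84.6976152 − 0.786074 = 83.9115412 u ≈ 83.9115 u (to 4 decimal places)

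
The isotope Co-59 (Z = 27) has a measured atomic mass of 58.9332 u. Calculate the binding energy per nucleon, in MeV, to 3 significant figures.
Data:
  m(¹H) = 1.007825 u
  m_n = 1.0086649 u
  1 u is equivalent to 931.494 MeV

Mass of separated nucleons = 27(1.007825) + 32(1.0086649) = 27.211275 + 32.2772768 = 59.4885518 u
Δm = 59.4885518 − 58.9332 = 0.5553518 u
Binding energy = Δm·c² = 0.5553518 × 931.494 MeV/u = 517.307 MeV
Per nucleon: 517.307 / 59 = 8.768 MeV

8.77 MeV/nucleon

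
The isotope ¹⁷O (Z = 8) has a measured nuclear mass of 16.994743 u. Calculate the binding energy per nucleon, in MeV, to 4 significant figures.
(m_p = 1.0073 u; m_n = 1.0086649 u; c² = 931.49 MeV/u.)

Σm = 8·m_p + 9·m_n = 8.0584 + 9.0779841 = 17.1363841 u
Mass defect Δm = 17.1363841 − 16.994743 = 0.1416411 u
Binding energy = Δm·c² = 0.1416411 × 931.49 MeV/u = 131.937 MeV
Per nucleon: 131.937 / 17 = 7.761 MeV

7.761 MeV/nucleon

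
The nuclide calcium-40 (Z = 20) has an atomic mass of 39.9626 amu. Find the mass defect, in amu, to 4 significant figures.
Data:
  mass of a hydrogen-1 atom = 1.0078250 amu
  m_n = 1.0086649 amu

0.3672 amu

With 20 protons and 20 neutrons (A = 40):
Σm = 20·m(¹H) + 20·m_n = 20.1565000 + 20.1732980 = 40.3297980 amu
Δm = 40.3297980 − 39.9626 = 0.3671980 amu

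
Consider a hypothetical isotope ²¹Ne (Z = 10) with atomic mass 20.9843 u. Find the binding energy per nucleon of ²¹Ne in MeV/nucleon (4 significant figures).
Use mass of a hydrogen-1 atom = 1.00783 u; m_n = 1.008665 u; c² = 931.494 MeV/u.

Mass of separated nucleons = 10(1.00783) + 11(1.008665) = 10.07830 + 11.095315 = 21.173615 u
Mass defect Δm = 21.173615 − 20.9843 = 0.189315 u
Converting to energy: 0.189315 u × 931.494 MeV/u = 176.346 MeV
BE/A = 176.346 MeV / 21 = 8.397 MeV/nucleon

8.397 MeV/nucleon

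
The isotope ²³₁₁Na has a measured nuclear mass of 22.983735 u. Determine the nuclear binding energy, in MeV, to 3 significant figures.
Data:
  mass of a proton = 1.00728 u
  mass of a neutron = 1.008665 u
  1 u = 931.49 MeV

With 11 protons and 12 neutrons (A = 23):
Σm = 11·m_p + 12·m_n = 11.08008 + 12.103980 = 23.184060 u
Δm = 23.184060 − 22.983735 = 0.200325 u
Converting to energy: 0.200325 u × 931.49 MeV/u = 186.601 MeV

187 MeV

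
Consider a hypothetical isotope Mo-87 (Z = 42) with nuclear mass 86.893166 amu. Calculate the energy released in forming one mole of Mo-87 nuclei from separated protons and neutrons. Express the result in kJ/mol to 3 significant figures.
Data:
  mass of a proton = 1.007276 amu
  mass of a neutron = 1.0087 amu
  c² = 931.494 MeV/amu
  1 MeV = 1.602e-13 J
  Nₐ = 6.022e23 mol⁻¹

With 42 protons and 45 neutrons (A = 87):
Total constituent mass: 42 × 1.007276 + 45 × 1.0087 = 87.697092 amu
Δm = 87.697092 − 86.893166 = 0.803926 amu
Binding energy = Δm·c² = 0.803926 × 931.494 MeV/amu = 748.852 MeV
Per nucleus in joules: 748.852 MeV × 1.602e-13 J/MeV = 1.1997e-10 J
Per mole: 1.1997e-10 J × 6.022e23 mol⁻¹ = 7.2246e+13 J/mol

7.22e+10 kJ/mol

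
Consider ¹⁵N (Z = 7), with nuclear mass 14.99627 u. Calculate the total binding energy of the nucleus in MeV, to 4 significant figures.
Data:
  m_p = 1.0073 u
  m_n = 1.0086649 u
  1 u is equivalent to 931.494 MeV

Z = 7, so N = A − Z = 15 − 7 = 8.
Mass of separated nucleons = 7(1.0073) + 8(1.0086649) = 7.0511 + 8.0693192 = 15.1204192 u
The mass defect is 15.1204192 − 14.99627 = 0.1241492 u.
Binding energy = Δm·c² = 0.1241492 × 931.494 MeV/u = 115.644 MeV

115.6 MeV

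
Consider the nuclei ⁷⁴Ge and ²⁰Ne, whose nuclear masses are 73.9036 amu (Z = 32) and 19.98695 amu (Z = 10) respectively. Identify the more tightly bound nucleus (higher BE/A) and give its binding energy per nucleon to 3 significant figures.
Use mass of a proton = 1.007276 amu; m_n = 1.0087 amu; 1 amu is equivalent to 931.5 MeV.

⁷⁴Ge: Σm = 32(1.007276) + 42(1.0087) = 74.598232 amu; Δm = 0.694632 amu; E_B = 647.05 MeV; E_B/A = 8.744 MeV
²⁰Ne: Σm = 10(1.007276) + 10(1.0087) = 20.159760 amu; Δm = 0.172810 amu; E_B = 160.97 MeV; E_B/A = 8.049 MeV
⁷⁴Ge has the higher binding energy per nucleon, so it is the more tightly bound nucleus.

⁷⁴Ge; 8.74 MeV/nucleon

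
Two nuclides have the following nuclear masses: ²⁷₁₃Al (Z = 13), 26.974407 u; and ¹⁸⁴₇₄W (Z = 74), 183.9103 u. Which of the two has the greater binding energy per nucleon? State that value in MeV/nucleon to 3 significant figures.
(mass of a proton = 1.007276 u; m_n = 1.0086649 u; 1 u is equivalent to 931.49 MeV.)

²⁷₁₃Al: Σm = 13(1.007276) + 14(1.0086649) = 27.2158966 u; Δm = 0.2414896 u; E_B = 224.95 MeV; E_B/A = 8.331 MeV
¹⁸⁴₇₄W: Σm = 74(1.007276) + 110(1.0086649) = 185.4915630 u; Δm = 1.5812630 u; E_B = 1472.9 MeV; E_B/A = 8.005 MeV
²⁷₁₃Al has the higher binding energy per nucleon, so it is the more tightly bound nucleus.

²⁷₁₃Al; 8.33 MeV/nucleon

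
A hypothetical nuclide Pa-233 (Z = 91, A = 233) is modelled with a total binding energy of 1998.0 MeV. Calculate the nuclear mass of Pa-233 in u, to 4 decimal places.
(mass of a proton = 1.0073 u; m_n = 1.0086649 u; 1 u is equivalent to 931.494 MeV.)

Mass defect = 1998.0 MeV / (931.494 MeV/u) = 2.144941 u
Constituent mass = 91(1.0073) + 142(1.0086649) = 234.8947158 u
Nuclear mass = 234.8947158 − 2.144941 = 232.7497748 u ≈ 232.7498 u (to 4 decimal places)

232.7498 u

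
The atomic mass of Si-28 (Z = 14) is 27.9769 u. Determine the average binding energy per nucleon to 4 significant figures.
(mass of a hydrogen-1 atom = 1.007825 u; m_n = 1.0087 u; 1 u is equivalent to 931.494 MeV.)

8.465 MeV/nucleon

Total constituent mass: 14 × 1.007825 + 14 × 1.0087 = 28.231350 u
The mass defect is 28.231350 − 27.9769 = 0.254450 u.
E_B = 0.254450 × 931.494 = 237.019 MeV
BE/A = 237.019 MeV / 28 = 8.465 MeV/nucleon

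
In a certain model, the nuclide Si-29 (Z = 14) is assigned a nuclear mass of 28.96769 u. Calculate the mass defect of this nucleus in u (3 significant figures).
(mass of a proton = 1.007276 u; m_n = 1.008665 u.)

0.264 u

Total constituent mass: 14 × 1.007276 + 15 × 1.008665 = 29.231839 u
Δm = 29.231839 − 28.96769 = 0.264149 u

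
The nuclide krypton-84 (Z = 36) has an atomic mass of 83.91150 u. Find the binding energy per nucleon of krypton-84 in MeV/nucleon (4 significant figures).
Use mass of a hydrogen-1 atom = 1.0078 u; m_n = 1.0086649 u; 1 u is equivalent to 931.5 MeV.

8.707 MeV/nucleon

Mass of separated nucleons = 36(1.0078) + 48(1.0086649) = 36.2808 + 48.4159152 = 84.6967152 u
Δm = 84.6967152 − 83.91150 = 0.7852152 u
Converting to energy: 0.7852152 u × 931.5 MeV/u = 731.428 MeV
Dividing by A = 84 gives 8.707 MeV per nucleon.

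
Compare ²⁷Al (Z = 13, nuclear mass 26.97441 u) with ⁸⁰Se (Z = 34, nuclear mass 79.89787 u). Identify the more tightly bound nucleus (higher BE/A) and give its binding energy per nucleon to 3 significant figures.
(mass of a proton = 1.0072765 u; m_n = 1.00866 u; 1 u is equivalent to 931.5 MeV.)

⁸⁰Se; 8.71 MeV/nucleon

²⁷Al: Σm = 13(1.0072765) + 14(1.00866) = 27.2158345 u; Δm = 0.2414245 u; E_B = 224.89 MeV; E_B/A = 8.329 MeV
⁸⁰Se: Σm = 34(1.0072765) + 46(1.00866) = 80.6457610 u; Δm = 0.7478910 u; E_B = 696.66 MeV; E_B/A = 8.708 MeV
⁸⁰Se has the higher binding energy per nucleon, so it is the more tightly bound nucleus.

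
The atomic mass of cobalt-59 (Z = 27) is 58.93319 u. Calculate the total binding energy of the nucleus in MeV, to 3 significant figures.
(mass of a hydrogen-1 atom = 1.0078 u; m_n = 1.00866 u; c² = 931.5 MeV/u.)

517 MeV

The nucleus contains 27 protons and 59 − 27 = 32 neutrons.
Total constituent mass: 27 × 1.0078 + 32 × 1.00866 = 59.48772 u
The mass defect is 59.48772 − 58.93319 = 0.55453 u.
E_B = 0.55453 × 931.5 = 516.545 MeV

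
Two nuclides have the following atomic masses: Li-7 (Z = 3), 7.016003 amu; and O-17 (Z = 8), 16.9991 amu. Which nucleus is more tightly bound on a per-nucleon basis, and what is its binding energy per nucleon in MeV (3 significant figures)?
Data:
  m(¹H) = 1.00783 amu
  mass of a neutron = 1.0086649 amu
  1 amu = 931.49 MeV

Li-7: Σm = 3(1.00783) + 4(1.0086649) = 7.0581496 amu; Δm = 0.0421466 amu; E_B = 39.259 MeV; E_B/A = 5.608 MeV
O-17: Σm = 8(1.00783) + 9(1.0086649) = 17.1406241 amu; Δm = 0.1415241 amu; E_B = 131.828 MeV; E_B/A = 7.7546 MeV
O-17 has the higher binding energy per nucleon, so it is the more tightly bound nucleus.

O-17; 7.75 MeV/nucleon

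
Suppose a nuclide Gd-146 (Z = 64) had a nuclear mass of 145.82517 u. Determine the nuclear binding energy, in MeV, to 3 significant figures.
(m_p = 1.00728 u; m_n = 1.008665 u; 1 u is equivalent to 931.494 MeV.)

1260 MeV

With 64 protons and 82 neutrons (A = 146):
Mass of separated nucleons = 64(1.00728) + 82(1.008665) = 64.46592 + 82.710530 = 147.176450 u
The mass defect is 147.176450 − 145.82517 = 1.351280 u.
E_B = 1.351280 × 931.494 = 1258.71 MeV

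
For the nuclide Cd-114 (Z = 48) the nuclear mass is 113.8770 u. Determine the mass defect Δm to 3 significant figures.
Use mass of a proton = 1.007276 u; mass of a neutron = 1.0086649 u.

1.04 u

The nucleus contains 48 protons and 114 − 48 = 66 neutrons.
Total constituent mass: 48 × 1.007276 + 66 × 1.0086649 = 114.9211314 u
Mass defect Δm = 114.9211314 − 113.8770 = 1.0441314 u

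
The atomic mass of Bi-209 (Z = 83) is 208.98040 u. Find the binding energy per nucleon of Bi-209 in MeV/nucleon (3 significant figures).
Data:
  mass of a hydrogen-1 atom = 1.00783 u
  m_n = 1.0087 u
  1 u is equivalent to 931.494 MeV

Mass of separated nucleons = 83(1.00783) + 126(1.0087) = 83.64989 + 127.0962 = 210.74609 u
Mass defect Δm = 210.74609 − 208.98040 = 1.76569 u
Converting to energy: 1.76569 u × 931.494 MeV/u = 1644.73 MeV
BE/A = 1644.73 MeV / 209 = 7.870 MeV/nucleon

7.87 MeV/nucleon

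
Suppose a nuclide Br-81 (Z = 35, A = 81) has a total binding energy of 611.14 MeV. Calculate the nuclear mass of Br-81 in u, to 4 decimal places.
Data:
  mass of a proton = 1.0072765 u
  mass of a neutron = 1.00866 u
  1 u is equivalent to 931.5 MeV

80.9970 u

Mass defect = 611.14 MeV / (931.5 MeV/u) = 0.656082 u
Constituent mass = 35(1.0072765) + 46(1.00866) = 81.6530375 u
Nuclear mass = 81.6530375 − 0.656082 = 80.9969555 u ≈ 80.9970 u (to 4 decimal places)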